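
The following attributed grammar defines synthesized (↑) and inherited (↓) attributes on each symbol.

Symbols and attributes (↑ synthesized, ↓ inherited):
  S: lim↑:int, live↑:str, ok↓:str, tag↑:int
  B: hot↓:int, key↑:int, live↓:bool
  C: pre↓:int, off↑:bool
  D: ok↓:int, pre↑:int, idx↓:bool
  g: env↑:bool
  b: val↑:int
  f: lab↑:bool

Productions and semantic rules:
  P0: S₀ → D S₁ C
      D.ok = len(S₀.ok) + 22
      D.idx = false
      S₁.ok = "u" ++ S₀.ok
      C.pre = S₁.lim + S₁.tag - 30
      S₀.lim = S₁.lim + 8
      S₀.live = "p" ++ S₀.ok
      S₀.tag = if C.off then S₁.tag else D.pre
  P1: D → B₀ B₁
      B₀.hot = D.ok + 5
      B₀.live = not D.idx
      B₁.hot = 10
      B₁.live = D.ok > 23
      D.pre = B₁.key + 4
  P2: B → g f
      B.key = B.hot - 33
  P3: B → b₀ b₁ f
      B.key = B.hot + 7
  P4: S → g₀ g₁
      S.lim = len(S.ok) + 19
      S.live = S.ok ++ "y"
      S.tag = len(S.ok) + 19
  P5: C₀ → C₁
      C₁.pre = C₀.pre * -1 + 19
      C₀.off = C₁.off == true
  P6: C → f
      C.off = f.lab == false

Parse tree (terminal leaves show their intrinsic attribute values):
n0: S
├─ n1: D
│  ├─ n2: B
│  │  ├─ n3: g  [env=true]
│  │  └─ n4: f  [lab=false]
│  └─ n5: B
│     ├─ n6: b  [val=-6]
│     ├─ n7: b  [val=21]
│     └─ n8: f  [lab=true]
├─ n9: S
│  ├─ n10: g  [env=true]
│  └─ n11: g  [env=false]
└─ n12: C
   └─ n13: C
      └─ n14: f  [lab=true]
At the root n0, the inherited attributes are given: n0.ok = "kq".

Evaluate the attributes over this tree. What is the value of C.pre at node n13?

5

1. n0.ok = "kq"  [given at root]
2. n1.ok = 24  [len(S₀.ok) + 22]
3. n1.idx = false  [false]
4. n2.hot = 29  [D.ok + 5]
5. n2.live = true  [not D.idx]
6. n3.env = true  [terminal]
7. n4.lab = false  [terminal]
8. n2.key = -4  [B.hot - 33]
9. n5.hot = 10  [10]
10. n5.live = true  [D.ok > 23]
11. n6.val = -6  [terminal]
12. n7.val = 21  [terminal]
13. n8.lab = true  [terminal]
14. n5.key = 17  [B.hot + 7]
15. n1.pre = 21  [B₁.key + 4]
16. n9.ok = "ukq"  ["u" ++ S₀.ok]
17. n10.env = true  [terminal]
18. n11.env = false  [terminal]
19. n9.lim = 22  [len(S.ok) + 19]
20. n9.live = "ukqy"  [S.ok ++ "y"]
21. n9.tag = 22  [len(S.ok) + 19]
22. n12.pre = 14  [S₁.lim + S₁.tag - 30]
23. n13.pre = 5  [C₀.pre * -1 + 19]
24. n14.lab = true  [terminal]
25. n13.off = false  [f.lab == false]
26. n12.off = false  [C₁.off == true]
27. n0.lim = 30  [S₁.lim + 8]
28. n0.live = "pkq"  ["p" ++ S₀.ok]
29. n0.tag = 21  [if C.off then S₁.tag else D.pre]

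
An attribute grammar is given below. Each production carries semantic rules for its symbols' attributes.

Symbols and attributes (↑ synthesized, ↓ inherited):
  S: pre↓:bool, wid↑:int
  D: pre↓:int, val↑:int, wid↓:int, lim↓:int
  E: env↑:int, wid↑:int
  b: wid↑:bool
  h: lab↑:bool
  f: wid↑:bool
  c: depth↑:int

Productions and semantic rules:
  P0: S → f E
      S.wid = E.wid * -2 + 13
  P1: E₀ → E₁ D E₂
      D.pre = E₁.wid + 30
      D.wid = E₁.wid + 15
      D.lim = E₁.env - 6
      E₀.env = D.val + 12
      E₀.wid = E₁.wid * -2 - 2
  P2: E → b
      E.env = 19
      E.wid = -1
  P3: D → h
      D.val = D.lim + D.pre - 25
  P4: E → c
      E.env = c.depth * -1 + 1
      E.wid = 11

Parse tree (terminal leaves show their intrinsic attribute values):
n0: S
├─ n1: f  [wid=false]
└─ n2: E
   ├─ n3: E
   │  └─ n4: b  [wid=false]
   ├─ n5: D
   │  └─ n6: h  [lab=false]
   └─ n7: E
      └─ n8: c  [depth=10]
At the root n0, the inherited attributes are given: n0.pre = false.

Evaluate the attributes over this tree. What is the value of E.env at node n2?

1. n0.pre = false  [given at root]
2. n1.wid = false  [terminal]
3. n4.wid = false  [terminal]
4. n3.env = 19  [19]
5. n3.wid = -1  [-1]
6. n5.pre = 29  [E₁.wid + 30]
7. n5.wid = 14  [E₁.wid + 15]
8. n5.lim = 13  [E₁.env - 6]
9. n6.lab = false  [terminal]
10. n5.val = 17  [D.lim + D.pre - 25]
11. n8.depth = 10  [terminal]
12. n7.env = -9  [c.depth * -1 + 1]
13. n7.wid = 11  [11]
14. n2.env = 29  [D.val + 12]
15. n2.wid = 0  [E₁.wid * -2 - 2]
16. n0.wid = 13  [E.wid * -2 + 13]

29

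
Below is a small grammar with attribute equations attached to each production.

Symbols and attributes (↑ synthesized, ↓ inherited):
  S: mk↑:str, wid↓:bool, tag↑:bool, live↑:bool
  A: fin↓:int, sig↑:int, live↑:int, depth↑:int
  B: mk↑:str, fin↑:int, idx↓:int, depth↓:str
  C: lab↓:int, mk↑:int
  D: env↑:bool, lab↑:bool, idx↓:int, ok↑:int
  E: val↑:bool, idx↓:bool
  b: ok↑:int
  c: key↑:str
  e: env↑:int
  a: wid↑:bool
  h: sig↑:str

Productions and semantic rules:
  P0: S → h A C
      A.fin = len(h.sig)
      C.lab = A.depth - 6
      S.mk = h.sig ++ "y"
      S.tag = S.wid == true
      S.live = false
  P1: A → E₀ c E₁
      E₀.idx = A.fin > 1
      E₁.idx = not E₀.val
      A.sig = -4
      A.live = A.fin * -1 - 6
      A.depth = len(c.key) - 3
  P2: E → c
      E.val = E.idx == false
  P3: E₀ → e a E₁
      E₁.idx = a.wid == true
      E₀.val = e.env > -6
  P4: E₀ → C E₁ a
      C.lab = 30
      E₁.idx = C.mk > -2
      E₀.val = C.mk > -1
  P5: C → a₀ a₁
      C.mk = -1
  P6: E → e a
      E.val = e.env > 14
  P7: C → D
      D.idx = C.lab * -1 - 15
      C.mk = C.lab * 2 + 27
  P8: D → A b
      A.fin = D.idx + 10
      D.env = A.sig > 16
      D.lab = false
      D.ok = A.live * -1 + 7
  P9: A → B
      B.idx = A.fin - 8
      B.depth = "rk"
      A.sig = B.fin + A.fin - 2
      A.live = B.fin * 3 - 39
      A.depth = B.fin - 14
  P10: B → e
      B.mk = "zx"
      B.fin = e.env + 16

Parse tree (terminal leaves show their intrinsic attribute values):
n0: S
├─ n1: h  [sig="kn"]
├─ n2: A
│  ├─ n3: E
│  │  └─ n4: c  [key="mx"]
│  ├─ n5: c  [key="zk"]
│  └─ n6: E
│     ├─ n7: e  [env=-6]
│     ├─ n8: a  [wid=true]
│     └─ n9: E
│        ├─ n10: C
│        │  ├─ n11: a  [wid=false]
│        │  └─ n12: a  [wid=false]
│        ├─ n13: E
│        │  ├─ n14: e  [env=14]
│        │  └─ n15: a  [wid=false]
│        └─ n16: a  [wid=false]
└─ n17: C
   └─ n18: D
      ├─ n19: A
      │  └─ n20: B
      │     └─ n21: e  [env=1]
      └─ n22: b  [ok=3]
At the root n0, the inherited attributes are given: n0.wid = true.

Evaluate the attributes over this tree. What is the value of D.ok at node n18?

-5

1. n0.wid = true  [given at root]
2. n1.sig = "kn"  [terminal]
3. n2.fin = 2  [len(h.sig)]
4. n3.idx = true  [A.fin > 1]
5. n4.key = "mx"  [terminal]
6. n3.val = false  [E.idx == false]
7. n5.key = "zk"  [terminal]
8. n6.idx = true  [not E₀.val]
9. n7.env = -6  [terminal]
10. n8.wid = true  [terminal]
11. n9.idx = true  [a.wid == true]
12. n10.lab = 30  [30]
13. n11.wid = false  [terminal]
14. n12.wid = false  [terminal]
15. n10.mk = -1  [-1]
16. n13.idx = true  [C.mk > -2]
17. n14.env = 14  [terminal]
18. n15.wid = false  [terminal]
19. n13.val = false  [e.env > 14]
20. n16.wid = false  [terminal]
21. n9.val = false  [C.mk > -1]
22. n6.val = false  [e.env > -6]
23. n2.sig = -4  [-4]
24. n2.live = -8  [A.fin * -1 - 6]
25. n2.depth = -1  [len(c.key) - 3]
26. n17.lab = -7  [A.depth - 6]
27. n18.idx = -8  [C.lab * -1 - 15]
28. n19.fin = 2  [D.idx + 10]
29. n20.idx = -6  [A.fin - 8]
30. n20.depth = "rk"  ["rk"]
31. n21.env = 1  [terminal]
32. n20.mk = "zx"  ["zx"]
33. n20.fin = 17  [e.env + 16]
34. n19.sig = 17  [B.fin + A.fin - 2]
35. n19.live = 12  [B.fin * 3 - 39]
36. n19.depth = 3  [B.fin - 14]
37. n22.ok = 3  [terminal]
38. n18.env = true  [A.sig > 16]
39. n18.lab = false  [false]
40. n18.ok = -5  [A.live * -1 + 7]
41. n17.mk = 13  [C.lab * 2 + 27]
42. n0.mk = "kny"  [h.sig ++ "y"]
43. n0.tag = true  [S.wid == true]
44. n0.live = false  [false]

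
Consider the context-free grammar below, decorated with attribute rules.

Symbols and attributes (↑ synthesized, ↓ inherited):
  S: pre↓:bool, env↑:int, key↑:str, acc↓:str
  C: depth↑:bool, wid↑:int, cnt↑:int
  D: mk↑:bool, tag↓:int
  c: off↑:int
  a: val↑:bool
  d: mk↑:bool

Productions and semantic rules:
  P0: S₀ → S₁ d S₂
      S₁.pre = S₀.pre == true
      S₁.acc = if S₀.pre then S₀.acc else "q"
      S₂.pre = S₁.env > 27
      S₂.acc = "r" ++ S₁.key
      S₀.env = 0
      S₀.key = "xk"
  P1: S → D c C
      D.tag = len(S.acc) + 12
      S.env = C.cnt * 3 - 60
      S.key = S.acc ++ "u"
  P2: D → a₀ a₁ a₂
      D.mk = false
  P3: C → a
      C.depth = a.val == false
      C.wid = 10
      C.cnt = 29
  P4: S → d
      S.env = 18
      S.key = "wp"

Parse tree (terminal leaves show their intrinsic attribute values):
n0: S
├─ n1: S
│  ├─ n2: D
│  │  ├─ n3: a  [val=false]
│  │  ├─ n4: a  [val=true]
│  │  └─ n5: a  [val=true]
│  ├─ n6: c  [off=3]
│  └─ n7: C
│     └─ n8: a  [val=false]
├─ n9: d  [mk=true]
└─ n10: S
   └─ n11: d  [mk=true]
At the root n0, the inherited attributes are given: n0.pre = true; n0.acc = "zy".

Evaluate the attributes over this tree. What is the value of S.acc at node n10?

1. n0.pre = true  [given at root]
2. n0.acc = "zy"  [given at root]
3. n1.pre = true  [S₀.pre == true]
4. n1.acc = "zy"  [if S₀.pre then S₀.acc else "q"]
5. n2.tag = 14  [len(S.acc) + 12]
6. n3.val = false  [terminal]
7. n4.val = true  [terminal]
8. n5.val = true  [terminal]
9. n2.mk = false  [false]
10. n6.off = 3  [terminal]
11. n8.val = false  [terminal]
12. n7.depth = true  [a.val == false]
13. n7.wid = 10  [10]
14. n7.cnt = 29  [29]
15. n1.env = 27  [C.cnt * 3 - 60]
16. n1.key = "zyu"  [S.acc ++ "u"]
17. n9.mk = true  [terminal]
18. n10.pre = false  [S₁.env > 27]
19. n10.acc = "rzyu"  ["r" ++ S₁.key]
20. n11.mk = true  [terminal]
21. n10.env = 18  [18]
22. n10.key = "wp"  ["wp"]
23. n0.env = 0  [0]
24. n0.key = "xk"  ["xk"]

"rzyu"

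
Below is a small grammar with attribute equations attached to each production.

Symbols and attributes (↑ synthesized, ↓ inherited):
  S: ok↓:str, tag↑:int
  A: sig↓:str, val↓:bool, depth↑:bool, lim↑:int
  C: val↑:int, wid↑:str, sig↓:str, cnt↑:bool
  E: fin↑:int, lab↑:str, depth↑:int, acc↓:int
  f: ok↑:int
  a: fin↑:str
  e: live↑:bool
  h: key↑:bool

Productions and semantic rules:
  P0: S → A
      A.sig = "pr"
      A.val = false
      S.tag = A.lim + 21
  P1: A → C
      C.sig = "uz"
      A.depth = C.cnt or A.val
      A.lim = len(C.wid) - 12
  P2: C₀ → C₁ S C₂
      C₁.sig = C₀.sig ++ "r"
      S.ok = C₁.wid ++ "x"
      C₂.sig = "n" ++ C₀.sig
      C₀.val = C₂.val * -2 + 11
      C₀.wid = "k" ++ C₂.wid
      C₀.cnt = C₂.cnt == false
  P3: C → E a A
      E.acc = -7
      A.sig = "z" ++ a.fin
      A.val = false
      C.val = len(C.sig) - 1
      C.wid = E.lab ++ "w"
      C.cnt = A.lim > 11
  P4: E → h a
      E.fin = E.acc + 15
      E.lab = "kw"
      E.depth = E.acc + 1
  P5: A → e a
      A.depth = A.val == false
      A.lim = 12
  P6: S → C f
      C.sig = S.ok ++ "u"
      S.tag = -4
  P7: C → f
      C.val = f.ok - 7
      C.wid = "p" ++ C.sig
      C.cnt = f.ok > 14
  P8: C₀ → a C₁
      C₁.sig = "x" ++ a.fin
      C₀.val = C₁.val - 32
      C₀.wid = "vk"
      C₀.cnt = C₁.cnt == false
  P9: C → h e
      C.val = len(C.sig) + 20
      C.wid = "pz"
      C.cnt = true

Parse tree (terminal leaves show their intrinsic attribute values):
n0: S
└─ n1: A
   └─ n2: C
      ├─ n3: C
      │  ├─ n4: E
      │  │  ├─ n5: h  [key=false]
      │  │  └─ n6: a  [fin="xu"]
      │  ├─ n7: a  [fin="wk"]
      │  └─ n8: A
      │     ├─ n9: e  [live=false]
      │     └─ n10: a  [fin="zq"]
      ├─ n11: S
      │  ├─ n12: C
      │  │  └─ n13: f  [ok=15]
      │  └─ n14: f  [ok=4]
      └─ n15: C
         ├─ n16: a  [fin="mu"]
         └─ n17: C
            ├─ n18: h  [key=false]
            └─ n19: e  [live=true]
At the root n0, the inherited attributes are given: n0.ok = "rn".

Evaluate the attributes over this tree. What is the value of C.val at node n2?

1. n0.ok = "rn"  [given at root]
2. n1.sig = "pr"  ["pr"]
3. n1.val = false  [false]
4. n2.sig = "uz"  ["uz"]
5. n3.sig = "uzr"  [C₀.sig ++ "r"]
6. n4.acc = -7  [-7]
7. n5.key = false  [terminal]
8. n6.fin = "xu"  [terminal]
9. n4.fin = 8  [E.acc + 15]
10. n4.lab = "kw"  ["kw"]
11. n4.depth = -6  [E.acc + 1]
12. n7.fin = "wk"  [terminal]
13. n8.sig = "zwk"  ["z" ++ a.fin]
14. n8.val = false  [false]
15. n9.live = false  [terminal]
16. n10.fin = "zq"  [terminal]
17. n8.depth = true  [A.val == false]
18. n8.lim = 12  [12]
19. n3.val = 2  [len(C.sig) - 1]
20. n3.wid = "kww"  [E.lab ++ "w"]
21. n3.cnt = true  [A.lim > 11]
22. n11.ok = "kwwx"  [C₁.wid ++ "x"]
23. n12.sig = "kwwxu"  [S.ok ++ "u"]
24. n13.ok = 15  [terminal]
25. n12.val = 8  [f.ok - 7]
26. n12.wid = "pkwwxu"  ["p" ++ C.sig]
27. n12.cnt = true  [f.ok > 14]
28. n14.ok = 4  [terminal]
29. n11.tag = -4  [-4]
30. n15.sig = "nuz"  ["n" ++ C₀.sig]
31. n16.fin = "mu"  [terminal]
32. n17.sig = "xmu"  ["x" ++ a.fin]
33. n18.key = false  [terminal]
34. n19.live = true  [terminal]
35. n17.val = 23  [len(C.sig) + 20]
36. n17.wid = "pz"  ["pz"]
37. n17.cnt = true  [true]
38. n15.val = -9  [C₁.val - 32]
39. n15.wid = "vk"  ["vk"]
40. n15.cnt = false  [C₁.cnt == false]
41. n2.val = 29  [C₂.val * -2 + 11]
42. n2.wid = "kvk"  ["k" ++ C₂.wid]
43. n2.cnt = true  [C₂.cnt == false]
44. n1.depth = true  [C.cnt or A.val]
45. n1.lim = -9  [len(C.wid) - 12]
46. n0.tag = 12  [A.lim + 21]

29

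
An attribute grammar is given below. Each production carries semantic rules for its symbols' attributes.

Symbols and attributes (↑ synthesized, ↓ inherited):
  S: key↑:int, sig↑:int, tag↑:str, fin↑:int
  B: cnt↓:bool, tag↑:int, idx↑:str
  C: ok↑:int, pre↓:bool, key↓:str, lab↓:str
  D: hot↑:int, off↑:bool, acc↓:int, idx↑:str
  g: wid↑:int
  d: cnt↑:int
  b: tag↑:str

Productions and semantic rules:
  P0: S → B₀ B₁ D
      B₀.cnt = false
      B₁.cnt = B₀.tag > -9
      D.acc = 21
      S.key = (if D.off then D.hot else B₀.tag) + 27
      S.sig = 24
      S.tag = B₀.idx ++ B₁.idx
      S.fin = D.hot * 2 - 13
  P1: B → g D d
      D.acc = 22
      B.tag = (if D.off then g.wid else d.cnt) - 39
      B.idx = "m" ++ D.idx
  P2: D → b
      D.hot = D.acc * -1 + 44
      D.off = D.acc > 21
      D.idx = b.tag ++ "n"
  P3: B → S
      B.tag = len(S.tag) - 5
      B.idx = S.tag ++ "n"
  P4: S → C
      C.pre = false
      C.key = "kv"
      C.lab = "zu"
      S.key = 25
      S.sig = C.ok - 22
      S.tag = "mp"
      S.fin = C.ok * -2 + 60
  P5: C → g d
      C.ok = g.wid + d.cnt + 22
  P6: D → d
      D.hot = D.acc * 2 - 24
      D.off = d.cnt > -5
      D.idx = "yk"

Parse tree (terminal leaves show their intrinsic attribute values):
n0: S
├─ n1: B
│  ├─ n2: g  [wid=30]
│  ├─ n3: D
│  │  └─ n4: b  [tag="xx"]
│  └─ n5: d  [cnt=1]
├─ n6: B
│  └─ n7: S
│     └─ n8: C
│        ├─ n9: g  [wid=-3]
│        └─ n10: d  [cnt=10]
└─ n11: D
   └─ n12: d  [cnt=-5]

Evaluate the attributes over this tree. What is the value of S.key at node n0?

18

1. n1.cnt = false  [false]
2. n2.wid = 30  [terminal]
3. n3.acc = 22  [22]
4. n4.tag = "xx"  [terminal]
5. n3.hot = 22  [D.acc * -1 + 44]
6. n3.off = true  [D.acc > 21]
7. n3.idx = "xxn"  [b.tag ++ "n"]
8. n5.cnt = 1  [terminal]
9. n1.tag = -9  [(if D.off then g.wid else d.cnt) - 39]
10. n1.idx = "mxxn"  ["m" ++ D.idx]
11. n6.cnt = false  [B₀.tag > -9]
12. n8.pre = false  [false]
13. n8.key = "kv"  ["kv"]
14. n8.lab = "zu"  ["zu"]
15. n9.wid = -3  [terminal]
16. n10.cnt = 10  [terminal]
17. n8.ok = 29  [g.wid + d.cnt + 22]
18. n7.key = 25  [25]
19. n7.sig = 7  [C.ok - 22]
20. n7.tag = "mp"  ["mp"]
21. n7.fin = 2  [C.ok * -2 + 60]
22. n6.tag = -3  [len(S.tag) - 5]
23. n6.idx = "mpn"  [S.tag ++ "n"]
24. n11.acc = 21  [21]
25. n12.cnt = -5  [terminal]
26. n11.hot = 18  [D.acc * 2 - 24]
27. n11.off = false  [d.cnt > -5]
28. n11.idx = "yk"  ["yk"]
29. n0.key = 18  [(if D.off then D.hot else B₀.tag) + 27]
30. n0.sig = 24  [24]
31. n0.tag = "mxxnmpn"  [B₀.idx ++ B₁.idx]
32. n0.fin = 23  [D.hot * 2 - 13]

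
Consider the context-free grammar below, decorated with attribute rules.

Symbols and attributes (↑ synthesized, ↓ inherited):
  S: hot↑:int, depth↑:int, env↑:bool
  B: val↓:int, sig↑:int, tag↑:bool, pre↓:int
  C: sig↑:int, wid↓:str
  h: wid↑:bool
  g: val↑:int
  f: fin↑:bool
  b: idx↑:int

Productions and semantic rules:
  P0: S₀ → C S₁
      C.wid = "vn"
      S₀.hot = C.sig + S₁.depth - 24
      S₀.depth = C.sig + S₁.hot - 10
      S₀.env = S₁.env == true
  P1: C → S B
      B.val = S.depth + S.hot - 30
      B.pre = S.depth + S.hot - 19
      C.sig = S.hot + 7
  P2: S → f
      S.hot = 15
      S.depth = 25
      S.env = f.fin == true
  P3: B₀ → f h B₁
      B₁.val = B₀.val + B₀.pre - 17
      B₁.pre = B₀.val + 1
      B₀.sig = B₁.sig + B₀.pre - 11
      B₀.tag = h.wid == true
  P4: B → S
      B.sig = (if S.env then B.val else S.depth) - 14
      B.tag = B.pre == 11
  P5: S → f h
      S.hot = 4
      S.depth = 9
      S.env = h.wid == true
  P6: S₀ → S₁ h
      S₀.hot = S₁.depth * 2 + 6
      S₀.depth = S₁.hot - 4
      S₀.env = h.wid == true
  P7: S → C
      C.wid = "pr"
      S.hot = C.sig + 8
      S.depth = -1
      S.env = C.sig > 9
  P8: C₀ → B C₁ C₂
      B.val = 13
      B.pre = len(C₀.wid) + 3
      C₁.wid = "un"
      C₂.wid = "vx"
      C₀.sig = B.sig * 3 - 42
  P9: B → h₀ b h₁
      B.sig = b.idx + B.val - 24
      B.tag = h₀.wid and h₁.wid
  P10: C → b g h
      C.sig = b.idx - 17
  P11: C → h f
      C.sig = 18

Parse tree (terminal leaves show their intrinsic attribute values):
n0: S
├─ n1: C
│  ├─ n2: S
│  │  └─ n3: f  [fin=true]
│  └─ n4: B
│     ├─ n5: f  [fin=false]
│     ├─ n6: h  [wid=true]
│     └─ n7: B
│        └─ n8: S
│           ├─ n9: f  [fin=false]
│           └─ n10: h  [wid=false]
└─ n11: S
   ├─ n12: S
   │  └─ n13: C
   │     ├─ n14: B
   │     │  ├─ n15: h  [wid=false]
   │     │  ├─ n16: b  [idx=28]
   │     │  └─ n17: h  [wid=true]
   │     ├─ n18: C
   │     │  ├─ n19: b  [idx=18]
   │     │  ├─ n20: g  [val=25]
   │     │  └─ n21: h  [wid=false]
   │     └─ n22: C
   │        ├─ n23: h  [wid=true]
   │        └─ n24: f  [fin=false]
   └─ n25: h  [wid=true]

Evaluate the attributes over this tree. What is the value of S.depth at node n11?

1. n1.wid = "vn"  ["vn"]
2. n3.fin = true  [terminal]
3. n2.hot = 15  [15]
4. n2.depth = 25  [25]
5. n2.env = true  [f.fin == true]
6. n4.val = 10  [S.depth + S.hot - 30]
7. n4.pre = 21  [S.depth + S.hot - 19]
8. n5.fin = false  [terminal]
9. n6.wid = true  [terminal]
10. n7.val = 14  [B₀.val + B₀.pre - 17]
11. n7.pre = 11  [B₀.val + 1]
12. n9.fin = false  [terminal]
13. n10.wid = false  [terminal]
14. n8.hot = 4  [4]
15. n8.depth = 9  [9]
16. n8.env = false  [h.wid == true]
17. n7.sig = -5  [(if S.env then B.val else S.depth) - 14]
18. n7.tag = true  [B.pre == 11]
19. n4.sig = 5  [B₁.sig + B₀.pre - 11]
20. n4.tag = true  [h.wid == true]
21. n1.sig = 22  [S.hot + 7]
22. n13.wid = "pr"  ["pr"]
23. n14.val = 13  [13]
24. n14.pre = 5  [len(C₀.wid) + 3]
25. n15.wid = false  [terminal]
26. n16.idx = 28  [terminal]
27. n17.wid = true  [terminal]
28. n14.sig = 17  [b.idx + B.val - 24]
29. n14.tag = false  [h₀.wid and h₁.wid]
30. n18.wid = "un"  ["un"]
31. n19.idx = 18  [terminal]
32. n20.val = 25  [terminal]
33. n21.wid = false  [terminal]
34. n18.sig = 1  [b.idx - 17]
35. n22.wid = "vx"  ["vx"]
36. n23.wid = true  [terminal]
37. n24.fin = false  [terminal]
38. n22.sig = 18  [18]
39. n13.sig = 9  [B.sig * 3 - 42]
40. n12.hot = 17  [C.sig + 8]
41. n12.depth = -1  [-1]
42. n12.env = false  [C.sig > 9]
43. n25.wid = true  [terminal]
44. n11.hot = 4  [S₁.depth * 2 + 6]
45. n11.depth = 13  [S₁.hot - 4]
46. n11.env = true  [h.wid == true]
47. n0.hot = 11  [C.sig + S₁.depth - 24]
48. n0.depth = 16  [C.sig + S₁.hot - 10]
49. n0.env = true  [S₁.env == true]

13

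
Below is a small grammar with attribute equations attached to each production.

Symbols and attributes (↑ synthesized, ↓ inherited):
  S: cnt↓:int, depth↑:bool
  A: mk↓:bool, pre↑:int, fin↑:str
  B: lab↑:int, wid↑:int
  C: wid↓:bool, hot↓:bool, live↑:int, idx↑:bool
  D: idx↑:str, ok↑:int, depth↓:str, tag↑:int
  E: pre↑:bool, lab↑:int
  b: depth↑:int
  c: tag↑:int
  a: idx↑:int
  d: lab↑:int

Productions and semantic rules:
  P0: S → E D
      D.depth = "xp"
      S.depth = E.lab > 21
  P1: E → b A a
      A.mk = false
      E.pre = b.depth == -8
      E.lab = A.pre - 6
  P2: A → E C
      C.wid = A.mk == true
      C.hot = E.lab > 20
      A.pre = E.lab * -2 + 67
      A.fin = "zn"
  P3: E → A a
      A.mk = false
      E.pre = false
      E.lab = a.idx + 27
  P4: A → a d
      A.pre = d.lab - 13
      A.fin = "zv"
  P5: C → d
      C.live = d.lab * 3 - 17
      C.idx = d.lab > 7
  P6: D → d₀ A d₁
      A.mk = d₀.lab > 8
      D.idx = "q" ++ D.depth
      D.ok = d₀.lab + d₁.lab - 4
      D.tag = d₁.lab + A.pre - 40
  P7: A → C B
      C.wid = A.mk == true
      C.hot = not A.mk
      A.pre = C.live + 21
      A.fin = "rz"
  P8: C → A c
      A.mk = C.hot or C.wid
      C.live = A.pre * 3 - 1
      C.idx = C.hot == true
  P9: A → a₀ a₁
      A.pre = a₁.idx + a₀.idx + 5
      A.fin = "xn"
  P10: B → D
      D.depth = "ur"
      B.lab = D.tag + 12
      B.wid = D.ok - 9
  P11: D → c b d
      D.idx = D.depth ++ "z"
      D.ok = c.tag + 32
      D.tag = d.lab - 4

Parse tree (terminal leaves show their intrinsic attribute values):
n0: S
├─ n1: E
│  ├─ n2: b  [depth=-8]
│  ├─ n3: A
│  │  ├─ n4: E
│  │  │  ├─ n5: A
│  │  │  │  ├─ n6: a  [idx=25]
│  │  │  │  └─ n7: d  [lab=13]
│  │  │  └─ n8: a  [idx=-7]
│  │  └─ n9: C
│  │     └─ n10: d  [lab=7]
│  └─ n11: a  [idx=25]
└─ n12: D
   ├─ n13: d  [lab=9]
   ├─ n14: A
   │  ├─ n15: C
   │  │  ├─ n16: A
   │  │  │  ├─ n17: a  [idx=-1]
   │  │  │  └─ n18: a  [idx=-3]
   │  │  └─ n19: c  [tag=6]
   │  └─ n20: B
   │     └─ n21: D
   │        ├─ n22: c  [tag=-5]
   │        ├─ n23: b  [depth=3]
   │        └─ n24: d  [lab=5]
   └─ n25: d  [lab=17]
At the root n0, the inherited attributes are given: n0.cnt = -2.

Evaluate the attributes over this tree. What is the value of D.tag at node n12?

0

1. n0.cnt = -2  [given at root]
2. n2.depth = -8  [terminal]
3. n3.mk = false  [false]
4. n5.mk = false  [false]
5. n6.idx = 25  [terminal]
6. n7.lab = 13  [terminal]
7. n5.pre = 0  [d.lab - 13]
8. n5.fin = "zv"  ["zv"]
9. n8.idx = -7  [terminal]
10. n4.pre = false  [false]
11. n4.lab = 20  [a.idx + 27]
12. n9.wid = false  [A.mk == true]
13. n9.hot = false  [E.lab > 20]
14. n10.lab = 7  [terminal]
15. n9.live = 4  [d.lab * 3 - 17]
16. n9.idx = false  [d.lab > 7]
17. n3.pre = 27  [E.lab * -2 + 67]
18. n3.fin = "zn"  ["zn"]
19. n11.idx = 25  [terminal]
20. n1.pre = true  [b.depth == -8]
21. n1.lab = 21  [A.pre - 6]
22. n12.depth = "xp"  ["xp"]
23. n13.lab = 9  [terminal]
24. n14.mk = true  [d₀.lab > 8]
25. n15.wid = true  [A.mk == true]
26. n15.hot = false  [not A.mk]
27. n16.mk = true  [C.hot or C.wid]
28. n17.idx = -1  [terminal]
29. n18.idx = -3  [terminal]
30. n16.pre = 1  [a₁.idx + a₀.idx + 5]
31. n16.fin = "xn"  ["xn"]
32. n19.tag = 6  [terminal]
33. n15.live = 2  [A.pre * 3 - 1]
34. n15.idx = false  [C.hot == true]
35. n21.depth = "ur"  ["ur"]
36. n22.tag = -5  [terminal]
37. n23.depth = 3  [terminal]
38. n24.lab = 5  [terminal]
39. n21.idx = "urz"  [D.depth ++ "z"]
40. n21.ok = 27  [c.tag + 32]
41. n21.tag = 1  [d.lab - 4]
42. n20.lab = 13  [D.tag + 12]
43. n20.wid = 18  [D.ok - 9]
44. n14.pre = 23  [C.live + 21]
45. n14.fin = "rz"  ["rz"]
46. n25.lab = 17  [terminal]
47. n12.idx = "qxp"  ["q" ++ D.depth]
48. n12.ok = 22  [d₀.lab + d₁.lab - 4]
49. n12.tag = 0  [d₁.lab + A.pre - 40]
50. n0.depth = false  [E.lab > 21]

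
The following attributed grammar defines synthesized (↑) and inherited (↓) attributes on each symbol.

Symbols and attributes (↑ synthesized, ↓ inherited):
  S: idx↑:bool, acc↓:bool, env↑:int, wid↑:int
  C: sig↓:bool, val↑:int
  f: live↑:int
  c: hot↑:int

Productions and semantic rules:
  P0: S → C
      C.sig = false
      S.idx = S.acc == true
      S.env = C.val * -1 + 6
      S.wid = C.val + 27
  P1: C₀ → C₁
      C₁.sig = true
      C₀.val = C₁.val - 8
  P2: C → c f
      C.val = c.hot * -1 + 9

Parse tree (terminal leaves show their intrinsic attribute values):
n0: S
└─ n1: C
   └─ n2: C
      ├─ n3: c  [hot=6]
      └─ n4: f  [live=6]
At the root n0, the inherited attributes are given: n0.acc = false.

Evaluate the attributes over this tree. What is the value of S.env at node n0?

1. n0.acc = false  [given at root]
2. n1.sig = false  [false]
3. n2.sig = true  [true]
4. n3.hot = 6  [terminal]
5. n4.live = 6  [terminal]
6. n2.val = 3  [c.hot * -1 + 9]
7. n1.val = -5  [C₁.val - 8]
8. n0.idx = false  [S.acc == true]
9. n0.env = 11  [C.val * -1 + 6]
10. n0.wid = 22  [C.val + 27]

11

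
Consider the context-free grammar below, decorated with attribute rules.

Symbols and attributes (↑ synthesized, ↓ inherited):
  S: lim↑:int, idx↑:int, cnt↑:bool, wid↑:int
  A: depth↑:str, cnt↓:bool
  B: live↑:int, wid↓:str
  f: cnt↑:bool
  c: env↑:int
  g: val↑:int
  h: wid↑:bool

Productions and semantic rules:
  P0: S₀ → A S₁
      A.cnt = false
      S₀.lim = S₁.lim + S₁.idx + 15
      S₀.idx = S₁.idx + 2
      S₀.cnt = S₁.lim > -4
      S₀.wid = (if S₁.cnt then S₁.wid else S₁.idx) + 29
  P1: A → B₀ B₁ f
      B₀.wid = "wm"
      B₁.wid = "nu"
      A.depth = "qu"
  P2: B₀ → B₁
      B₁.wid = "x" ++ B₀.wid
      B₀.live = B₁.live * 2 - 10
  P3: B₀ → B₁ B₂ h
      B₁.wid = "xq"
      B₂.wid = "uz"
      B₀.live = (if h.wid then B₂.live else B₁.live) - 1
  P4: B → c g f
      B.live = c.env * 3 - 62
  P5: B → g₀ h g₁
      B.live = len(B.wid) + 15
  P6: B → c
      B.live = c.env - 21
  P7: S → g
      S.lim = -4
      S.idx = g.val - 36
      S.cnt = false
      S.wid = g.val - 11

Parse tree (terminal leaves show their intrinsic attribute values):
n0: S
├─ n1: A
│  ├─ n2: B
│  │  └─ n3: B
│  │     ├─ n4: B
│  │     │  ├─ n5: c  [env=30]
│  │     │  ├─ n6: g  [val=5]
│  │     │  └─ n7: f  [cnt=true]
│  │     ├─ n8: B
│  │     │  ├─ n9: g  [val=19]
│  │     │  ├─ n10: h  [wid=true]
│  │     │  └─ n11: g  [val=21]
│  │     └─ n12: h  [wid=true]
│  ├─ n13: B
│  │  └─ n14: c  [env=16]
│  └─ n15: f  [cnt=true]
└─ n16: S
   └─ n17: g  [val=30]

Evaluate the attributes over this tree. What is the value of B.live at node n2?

1. n1.cnt = false  [false]
2. n2.wid = "wm"  ["wm"]
3. n3.wid = "xwm"  ["x" ++ B₀.wid]
4. n4.wid = "xq"  ["xq"]
5. n5.env = 30  [terminal]
6. n6.val = 5  [terminal]
7. n7.cnt = true  [terminal]
8. n4.live = 28  [c.env * 3 - 62]
9. n8.wid = "uz"  ["uz"]
10. n9.val = 19  [terminal]
11. n10.wid = true  [terminal]
12. n11.val = 21  [terminal]
13. n8.live = 17  [len(B.wid) + 15]
14. n12.wid = true  [terminal]
15. n3.live = 16  [(if h.wid then B₂.live else B₁.live) - 1]
16. n2.live = 22  [B₁.live * 2 - 10]
17. n13.wid = "nu"  ["nu"]
18. n14.env = 16  [terminal]
19. n13.live = -5  [c.env - 21]
20. n15.cnt = true  [terminal]
21. n1.depth = "qu"  ["qu"]
22. n17.val = 30  [terminal]
23. n16.lim = -4  [-4]
24. n16.idx = -6  [g.val - 36]
25. n16.cnt = false  [false]
26. n16.wid = 19  [g.val - 11]
27. n0.lim = 5  [S₁.lim + S₁.idx + 15]
28. n0.idx = -4  [S₁.idx + 2]
29. n0.cnt = false  [S₁.lim > -4]
30. n0.wid = 23  [(if S₁.cnt then S₁.wid else S₁.idx) + 29]

22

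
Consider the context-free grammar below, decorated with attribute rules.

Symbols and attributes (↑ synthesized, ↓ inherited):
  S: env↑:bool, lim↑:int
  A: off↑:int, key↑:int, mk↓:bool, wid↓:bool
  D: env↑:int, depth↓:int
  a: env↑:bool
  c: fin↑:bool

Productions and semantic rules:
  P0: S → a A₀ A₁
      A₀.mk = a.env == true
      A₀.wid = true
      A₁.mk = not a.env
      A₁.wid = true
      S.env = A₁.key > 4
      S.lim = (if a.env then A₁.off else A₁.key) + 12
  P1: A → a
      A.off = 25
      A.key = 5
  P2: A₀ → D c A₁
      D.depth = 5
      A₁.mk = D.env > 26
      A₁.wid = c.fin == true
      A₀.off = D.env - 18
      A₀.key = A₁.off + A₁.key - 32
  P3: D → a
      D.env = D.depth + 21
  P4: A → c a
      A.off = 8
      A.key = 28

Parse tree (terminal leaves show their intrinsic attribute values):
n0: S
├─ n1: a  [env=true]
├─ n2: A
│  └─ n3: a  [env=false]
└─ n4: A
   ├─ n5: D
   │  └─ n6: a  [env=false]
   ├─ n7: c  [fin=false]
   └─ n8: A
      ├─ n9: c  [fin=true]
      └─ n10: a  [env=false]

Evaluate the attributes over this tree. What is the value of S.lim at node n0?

20

1. n1.env = true  [terminal]
2. n2.mk = true  [a.env == true]
3. n2.wid = true  [true]
4. n3.env = false  [terminal]
5. n2.off = 25  [25]
6. n2.key = 5  [5]
7. n4.mk = false  [not a.env]
8. n4.wid = true  [true]
9. n5.depth = 5  [5]
10. n6.env = false  [terminal]
11. n5.env = 26  [D.depth + 21]
12. n7.fin = false  [terminal]
13. n8.mk = false  [D.env > 26]
14. n8.wid = false  [c.fin == true]
15. n9.fin = true  [terminal]
16. n10.env = false  [terminal]
17. n8.off = 8  [8]
18. n8.key = 28  [28]
19. n4.off = 8  [D.env - 18]
20. n4.key = 4  [A₁.off + A₁.key - 32]
21. n0.env = false  [A₁.key > 4]
22. n0.lim = 20  [(if a.env then A₁.off else A₁.key) + 12]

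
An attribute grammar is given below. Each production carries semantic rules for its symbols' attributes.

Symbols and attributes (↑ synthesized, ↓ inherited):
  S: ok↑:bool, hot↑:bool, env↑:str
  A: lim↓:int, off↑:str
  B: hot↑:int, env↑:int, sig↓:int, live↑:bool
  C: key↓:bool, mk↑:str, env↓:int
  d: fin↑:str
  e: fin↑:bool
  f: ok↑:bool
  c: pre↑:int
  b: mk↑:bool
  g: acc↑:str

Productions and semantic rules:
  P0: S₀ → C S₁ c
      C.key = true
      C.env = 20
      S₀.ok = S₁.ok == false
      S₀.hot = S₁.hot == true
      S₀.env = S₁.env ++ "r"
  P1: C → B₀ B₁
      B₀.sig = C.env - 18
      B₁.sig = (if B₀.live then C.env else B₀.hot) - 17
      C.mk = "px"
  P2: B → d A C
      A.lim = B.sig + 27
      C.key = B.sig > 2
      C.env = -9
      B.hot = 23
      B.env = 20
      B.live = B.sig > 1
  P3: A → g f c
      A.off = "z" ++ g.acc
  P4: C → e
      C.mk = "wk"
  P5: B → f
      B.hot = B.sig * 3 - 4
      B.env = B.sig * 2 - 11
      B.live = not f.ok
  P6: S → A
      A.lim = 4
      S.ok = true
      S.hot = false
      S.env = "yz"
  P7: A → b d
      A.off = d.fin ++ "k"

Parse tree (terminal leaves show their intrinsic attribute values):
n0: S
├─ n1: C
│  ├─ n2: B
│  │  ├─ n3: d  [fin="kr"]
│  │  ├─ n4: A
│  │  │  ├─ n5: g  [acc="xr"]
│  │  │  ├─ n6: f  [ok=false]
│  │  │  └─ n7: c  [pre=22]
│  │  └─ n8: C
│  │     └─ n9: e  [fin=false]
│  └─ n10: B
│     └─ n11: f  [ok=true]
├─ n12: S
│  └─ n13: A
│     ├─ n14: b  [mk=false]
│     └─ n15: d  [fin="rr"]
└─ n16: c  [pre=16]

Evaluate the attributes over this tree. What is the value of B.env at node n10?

-5

1. n1.key = true  [true]
2. n1.env = 20  [20]
3. n2.sig = 2  [C.env - 18]
4. n3.fin = "kr"  [terminal]
5. n4.lim = 29  [B.sig + 27]
6. n5.acc = "xr"  [terminal]
7. n6.ok = false  [terminal]
8. n7.pre = 22  [terminal]
9. n4.off = "zxr"  ["z" ++ g.acc]
10. n8.key = false  [B.sig > 2]
11. n8.env = -9  [-9]
12. n9.fin = false  [terminal]
13. n8.mk = "wk"  ["wk"]
14. n2.hot = 23  [23]
15. n2.env = 20  [20]
16. n2.live = true  [B.sig > 1]
17. n10.sig = 3  [(if B₀.live then C.env else B₀.hot) - 17]
18. n11.ok = true  [terminal]
19. n10.hot = 5  [B.sig * 3 - 4]
20. n10.env = -5  [B.sig * 2 - 11]
21. n10.live = false  [not f.ok]
22. n1.mk = "px"  ["px"]
23. n13.lim = 4  [4]
24. n14.mk = false  [terminal]
25. n15.fin = "rr"  [terminal]
26. n13.off = "rrk"  [d.fin ++ "k"]
27. n12.ok = true  [true]
28. n12.hot = false  [false]
29. n12.env = "yz"  ["yz"]
30. n16.pre = 16  [terminal]
31. n0.ok = false  [S₁.ok == false]
32. n0.hot = false  [S₁.hot == true]
33. n0.env = "yzr"  [S₁.env ++ "r"]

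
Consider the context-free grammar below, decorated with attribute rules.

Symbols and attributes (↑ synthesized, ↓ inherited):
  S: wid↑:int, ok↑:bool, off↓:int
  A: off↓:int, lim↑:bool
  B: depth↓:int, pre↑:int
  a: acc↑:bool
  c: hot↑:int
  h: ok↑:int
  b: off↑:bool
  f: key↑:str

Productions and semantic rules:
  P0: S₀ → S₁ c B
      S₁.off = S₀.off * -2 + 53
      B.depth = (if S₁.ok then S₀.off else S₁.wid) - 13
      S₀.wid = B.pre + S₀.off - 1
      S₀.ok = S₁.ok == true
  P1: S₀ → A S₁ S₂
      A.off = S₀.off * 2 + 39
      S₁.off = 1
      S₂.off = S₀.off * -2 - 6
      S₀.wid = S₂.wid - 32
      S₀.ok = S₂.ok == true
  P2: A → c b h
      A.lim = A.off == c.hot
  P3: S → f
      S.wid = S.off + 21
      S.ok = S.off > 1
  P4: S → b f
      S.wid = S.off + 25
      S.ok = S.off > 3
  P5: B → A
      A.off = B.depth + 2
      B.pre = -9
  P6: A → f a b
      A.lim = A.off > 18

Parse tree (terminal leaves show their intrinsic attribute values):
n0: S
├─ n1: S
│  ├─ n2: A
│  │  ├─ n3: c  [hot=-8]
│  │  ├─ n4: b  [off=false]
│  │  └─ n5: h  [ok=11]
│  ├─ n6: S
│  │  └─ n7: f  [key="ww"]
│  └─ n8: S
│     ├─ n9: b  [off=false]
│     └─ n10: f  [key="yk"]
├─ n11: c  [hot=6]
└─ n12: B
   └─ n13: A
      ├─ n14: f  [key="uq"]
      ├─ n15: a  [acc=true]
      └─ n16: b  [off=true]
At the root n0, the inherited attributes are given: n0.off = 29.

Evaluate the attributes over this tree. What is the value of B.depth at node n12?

16

1. n0.off = 29  [given at root]
2. n1.off = -5  [S₀.off * -2 + 53]
3. n2.off = 29  [S₀.off * 2 + 39]
4. n3.hot = -8  [terminal]
5. n4.off = false  [terminal]
6. n5.ok = 11  [terminal]
7. n2.lim = false  [A.off == c.hot]
8. n6.off = 1  [1]
9. n7.key = "ww"  [terminal]
10. n6.wid = 22  [S.off + 21]
11. n6.ok = false  [S.off > 1]
12. n8.off = 4  [S₀.off * -2 - 6]
13. n9.off = false  [terminal]
14. n10.key = "yk"  [terminal]
15. n8.wid = 29  [S.off + 25]
16. n8.ok = true  [S.off > 3]
17. n1.wid = -3  [S₂.wid - 32]
18. n1.ok = true  [S₂.ok == true]
19. n11.hot = 6  [terminal]
20. n12.depth = 16  [(if S₁.ok then S₀.off else S₁.wid) - 13]
21. n13.off = 18  [B.depth + 2]
22. n14.key = "uq"  [terminal]
23. n15.acc = true  [terminal]
24. n16.off = true  [terminal]
25. n13.lim = false  [A.off > 18]
26. n12.pre = -9  [-9]
27. n0.wid = 19  [B.pre + S₀.off - 1]
28. n0.ok = true  [S₁.ok == true]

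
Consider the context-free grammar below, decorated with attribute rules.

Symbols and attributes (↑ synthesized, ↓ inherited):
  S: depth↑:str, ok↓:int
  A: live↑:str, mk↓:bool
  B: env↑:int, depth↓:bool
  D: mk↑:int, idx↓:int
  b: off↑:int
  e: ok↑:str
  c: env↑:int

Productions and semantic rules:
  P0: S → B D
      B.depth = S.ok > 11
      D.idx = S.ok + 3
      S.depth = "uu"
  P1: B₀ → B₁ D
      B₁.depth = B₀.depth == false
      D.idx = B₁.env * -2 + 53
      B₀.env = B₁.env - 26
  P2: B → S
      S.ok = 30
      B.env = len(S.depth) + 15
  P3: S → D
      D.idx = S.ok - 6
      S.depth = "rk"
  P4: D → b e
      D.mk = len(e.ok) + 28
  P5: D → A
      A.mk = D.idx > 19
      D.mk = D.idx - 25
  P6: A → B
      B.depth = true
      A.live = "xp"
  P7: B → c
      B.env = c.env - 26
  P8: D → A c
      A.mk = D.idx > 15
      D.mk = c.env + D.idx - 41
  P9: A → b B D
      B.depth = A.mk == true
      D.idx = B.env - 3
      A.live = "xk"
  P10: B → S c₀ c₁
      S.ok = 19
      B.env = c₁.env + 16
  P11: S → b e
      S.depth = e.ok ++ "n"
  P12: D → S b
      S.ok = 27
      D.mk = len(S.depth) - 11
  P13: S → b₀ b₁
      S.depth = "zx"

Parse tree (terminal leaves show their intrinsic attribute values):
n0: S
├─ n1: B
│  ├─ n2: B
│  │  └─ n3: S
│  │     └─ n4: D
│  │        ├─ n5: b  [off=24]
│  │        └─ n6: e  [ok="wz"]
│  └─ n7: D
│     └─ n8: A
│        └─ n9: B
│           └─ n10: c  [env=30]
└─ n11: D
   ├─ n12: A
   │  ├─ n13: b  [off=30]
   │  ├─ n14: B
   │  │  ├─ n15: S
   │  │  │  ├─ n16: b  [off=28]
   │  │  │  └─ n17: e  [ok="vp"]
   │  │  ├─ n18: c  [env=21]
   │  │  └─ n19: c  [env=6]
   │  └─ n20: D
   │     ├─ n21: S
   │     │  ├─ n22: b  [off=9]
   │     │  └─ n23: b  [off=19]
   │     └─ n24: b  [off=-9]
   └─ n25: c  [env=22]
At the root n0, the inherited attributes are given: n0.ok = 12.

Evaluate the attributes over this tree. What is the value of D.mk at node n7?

1. n0.ok = 12  [given at root]
2. n1.depth = true  [S.ok > 11]
3. n2.depth = false  [B₀.depth == false]
4. n3.ok = 30  [30]
5. n4.idx = 24  [S.ok - 6]
6. n5.off = 24  [terminal]
7. n6.ok = "wz"  [terminal]
8. n4.mk = 30  [len(e.ok) + 28]
9. n3.depth = "rk"  ["rk"]
10. n2.env = 17  [len(S.depth) + 15]
11. n7.idx = 19  [B₁.env * -2 + 53]
12. n8.mk = false  [D.idx > 19]
13. n9.depth = true  [true]
14. n10.env = 30  [terminal]
15. n9.env = 4  [c.env - 26]
16. n8.live = "xp"  ["xp"]
17. n7.mk = -6  [D.idx - 25]
18. n1.env = -9  [B₁.env - 26]
19. n11.idx = 15  [S.ok + 3]
20. n12.mk = false  [D.idx > 15]
21. n13.off = 30  [terminal]
22. n14.depth = false  [A.mk == true]
23. n15.ok = 19  [19]
24. n16.off = 28  [terminal]
25. n17.ok = "vp"  [terminal]
26. n15.depth = "vpn"  [e.ok ++ "n"]
27. n18.env = 21  [terminal]
28. n19.env = 6  [terminal]
29. n14.env = 22  [c₁.env + 16]
30. n20.idx = 19  [B.env - 3]
31. n21.ok = 27  [27]
32. n22.off = 9  [terminal]
33. n23.off = 19  [terminal]
34. n21.depth = "zx"  ["zx"]
35. n24.off = -9  [terminal]
36. n20.mk = -9  [len(S.depth) - 11]
37. n12.live = "xk"  ["xk"]
38. n25.env = 22  [terminal]
39. n11.mk = -4  [c.env + D.idx - 41]
40. n0.depth = "uu"  ["uu"]

-6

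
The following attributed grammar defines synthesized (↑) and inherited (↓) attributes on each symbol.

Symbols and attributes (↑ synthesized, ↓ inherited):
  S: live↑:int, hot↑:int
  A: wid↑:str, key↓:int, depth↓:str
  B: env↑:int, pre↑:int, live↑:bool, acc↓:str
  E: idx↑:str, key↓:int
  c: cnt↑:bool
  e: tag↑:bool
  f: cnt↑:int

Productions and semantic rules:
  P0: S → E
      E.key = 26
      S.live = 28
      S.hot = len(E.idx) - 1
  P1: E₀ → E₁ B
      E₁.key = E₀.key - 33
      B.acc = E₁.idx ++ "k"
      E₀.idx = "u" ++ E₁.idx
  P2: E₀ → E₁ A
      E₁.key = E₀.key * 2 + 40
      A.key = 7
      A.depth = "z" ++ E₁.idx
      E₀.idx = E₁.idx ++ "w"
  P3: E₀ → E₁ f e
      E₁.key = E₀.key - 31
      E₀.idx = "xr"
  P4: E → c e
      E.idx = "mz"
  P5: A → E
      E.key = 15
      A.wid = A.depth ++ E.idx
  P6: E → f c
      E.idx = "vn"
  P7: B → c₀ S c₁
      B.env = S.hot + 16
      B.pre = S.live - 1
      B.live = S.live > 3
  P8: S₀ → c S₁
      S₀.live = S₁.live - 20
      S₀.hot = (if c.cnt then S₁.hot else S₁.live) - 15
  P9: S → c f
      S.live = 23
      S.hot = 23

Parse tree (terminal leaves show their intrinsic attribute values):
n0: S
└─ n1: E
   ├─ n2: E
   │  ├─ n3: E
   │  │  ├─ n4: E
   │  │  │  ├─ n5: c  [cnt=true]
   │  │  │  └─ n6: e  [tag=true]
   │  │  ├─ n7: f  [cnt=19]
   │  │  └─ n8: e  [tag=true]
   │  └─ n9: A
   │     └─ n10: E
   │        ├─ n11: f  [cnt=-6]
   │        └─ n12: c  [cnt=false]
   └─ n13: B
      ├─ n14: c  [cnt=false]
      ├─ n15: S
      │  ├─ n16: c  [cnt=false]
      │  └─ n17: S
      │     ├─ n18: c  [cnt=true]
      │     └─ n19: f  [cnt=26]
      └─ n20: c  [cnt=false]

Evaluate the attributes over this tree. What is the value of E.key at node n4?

-5

1. n1.key = 26  [26]
2. n2.key = -7  [E₀.key - 33]
3. n3.key = 26  [E₀.key * 2 + 40]
4. n4.key = -5  [E₀.key - 31]
5. n5.cnt = true  [terminal]
6. n6.tag = true  [terminal]
7. n4.idx = "mz"  ["mz"]
8. n7.cnt = 19  [terminal]
9. n8.tag = true  [terminal]
10. n3.idx = "xr"  ["xr"]
11. n9.key = 7  [7]
12. n9.depth = "zxr"  ["z" ++ E₁.idx]
13. n10.key = 15  [15]
14. n11.cnt = -6  [terminal]
15. n12.cnt = false  [terminal]
16. n10.idx = "vn"  ["vn"]
17. n9.wid = "zxrvn"  [A.depth ++ E.idx]
18. n2.idx = "xrw"  [E₁.idx ++ "w"]
19. n13.acc = "xrwk"  [E₁.idx ++ "k"]
20. n14.cnt = false  [terminal]
21. n16.cnt = false  [terminal]
22. n18.cnt = true  [terminal]
23. n19.cnt = 26  [terminal]
24. n17.live = 23  [23]
25. n17.hot = 23  [23]
26. n15.live = 3  [S₁.live - 20]
27. n15.hot = 8  [(if c.cnt then S₁.hot else S₁.live) - 15]
28. n20.cnt = false  [terminal]
29. n13.env = 24  [S.hot + 16]
30. n13.pre = 2  [S.live - 1]
31. n13.live = false  [S.live > 3]
32. n1.idx = "uxrw"  ["u" ++ E₁.idx]
33. n0.live = 28  [28]
34. n0.hot = 3  [len(E.idx) - 1]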